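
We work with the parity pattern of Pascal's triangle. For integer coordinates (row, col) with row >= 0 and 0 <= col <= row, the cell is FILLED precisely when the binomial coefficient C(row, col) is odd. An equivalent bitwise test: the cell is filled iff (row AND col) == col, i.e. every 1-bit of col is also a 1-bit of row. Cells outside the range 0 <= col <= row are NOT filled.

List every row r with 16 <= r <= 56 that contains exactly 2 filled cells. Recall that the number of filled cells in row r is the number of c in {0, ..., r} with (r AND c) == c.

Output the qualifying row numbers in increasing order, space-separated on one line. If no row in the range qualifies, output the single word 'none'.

Answer: 16 32

Derivation:
Row r has 2^popcount(r) filled cells, so we need popcount(r) = log2(2) = 1.
Scan r = 16..56 and keep those with exactly 1 one-bits:
r=16=10000 popcount=1 -> KEEP
r=17=10001 popcount=2 -> skip
r=18=10010 popcount=2 -> skip
r=19=10011 popcount=3 -> skip
r=20=10100 popcount=2 -> skip
r=21=10101 popcount=3 -> skip
r=22=10110 popcount=3 -> skip
r=23=10111 popcount=4 -> skip
r=24=11000 popcount=2 -> skip
r=25=11001 popcount=3 -> skip
r=26=11010 popcount=3 -> skip
r=27=11011 popcount=4 -> skip
r=28=11100 popcount=3 -> skip
r=29=11101 popcount=4 -> skip
r=30=11110 popcount=4 -> skip
r=31=11111 popcount=5 -> skip
r=32=100000 popcount=1 -> KEEP
r=33=100001 popcount=2 -> skip
r=34=100010 popcount=2 -> skip
r=35=100011 popcount=3 -> skip
r=36=100100 popcount=2 -> skip
r=37=100101 popcount=3 -> skip
r=38=100110 popcount=3 -> skip
r=39=100111 popcount=4 -> skip
r=40=101000 popcount=2 -> skip
r=41=101001 popcount=3 -> skip
r=42=101010 popcount=3 -> skip
r=43=101011 popcount=4 -> skip
r=44=101100 popcount=3 -> skip
r=45=101101 popcount=4 -> skip
r=46=101110 popcount=4 -> skip
r=47=101111 popcount=5 -> skip
r=48=110000 popcount=2 -> skip
r=49=110001 popcount=3 -> skip
r=50=110010 popcount=3 -> skip
r=51=110011 popcount=4 -> skip
r=52=110100 popcount=3 -> skip
r=53=110101 popcount=4 -> skip
r=54=110110 popcount=4 -> skip
r=55=110111 popcount=5 -> skip
r=56=111000 popcount=3 -> skip
Kept rows: 16 32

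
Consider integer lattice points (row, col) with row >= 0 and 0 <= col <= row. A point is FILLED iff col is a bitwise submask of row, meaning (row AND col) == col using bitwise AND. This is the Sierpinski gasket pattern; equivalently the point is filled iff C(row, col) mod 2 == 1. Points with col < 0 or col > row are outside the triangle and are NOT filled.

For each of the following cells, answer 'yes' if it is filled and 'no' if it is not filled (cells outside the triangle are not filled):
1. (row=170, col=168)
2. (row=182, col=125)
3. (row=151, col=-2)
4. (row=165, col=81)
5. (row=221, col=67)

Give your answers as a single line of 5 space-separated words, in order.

(170,168): row=0b10101010, col=0b10101000, row AND col = 0b10101000 = 168; 168 == 168 -> filled
(182,125): row=0b10110110, col=0b1111101, row AND col = 0b110100 = 52; 52 != 125 -> empty
(151,-2): col outside [0, 151] -> not filled
(165,81): row=0b10100101, col=0b1010001, row AND col = 0b1 = 1; 1 != 81 -> empty
(221,67): row=0b11011101, col=0b1000011, row AND col = 0b1000001 = 65; 65 != 67 -> empty

Answer: yes no no no no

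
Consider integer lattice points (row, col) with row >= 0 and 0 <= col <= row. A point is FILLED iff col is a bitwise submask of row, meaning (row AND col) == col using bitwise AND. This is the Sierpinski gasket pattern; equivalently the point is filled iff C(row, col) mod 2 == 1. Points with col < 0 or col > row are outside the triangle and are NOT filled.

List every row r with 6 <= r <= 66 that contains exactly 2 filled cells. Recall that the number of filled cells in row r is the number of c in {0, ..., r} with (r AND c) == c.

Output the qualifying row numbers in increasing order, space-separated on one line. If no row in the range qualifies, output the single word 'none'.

Answer: 8 16 32 64

Derivation:
Row r has 2^popcount(r) filled cells, so we need popcount(r) = log2(2) = 1.
Scan r = 6..66 and keep those with exactly 1 one-bits:
r=6=110 popcount=2 -> skip
r=7=111 popcount=3 -> skip
r=8=1000 popcount=1 -> KEEP
r=9=1001 popcount=2 -> skip
r=10=1010 popcount=2 -> skip
r=11=1011 popcount=3 -> skip
r=12=1100 popcount=2 -> skip
r=13=1101 popcount=3 -> skip
r=14=1110 popcount=3 -> skip
r=15=1111 popcount=4 -> skip
r=16=10000 popcount=1 -> KEEP
r=17=10001 popcount=2 -> skip
r=18=10010 popcount=2 -> skip
r=19=10011 popcount=3 -> skip
r=20=10100 popcount=2 -> skip
r=21=10101 popcount=3 -> skip
r=22=10110 popcount=3 -> skip
r=23=10111 popcount=4 -> skip
r=24=11000 popcount=2 -> skip
r=25=11001 popcount=3 -> skip
r=26=11010 popcount=3 -> skip
r=27=11011 popcount=4 -> skip
r=28=11100 popcount=3 -> skip
r=29=11101 popcount=4 -> skip
r=30=11110 popcount=4 -> skip
r=31=11111 popcount=5 -> skip
r=32=100000 popcount=1 -> KEEP
r=33=100001 popcount=2 -> skip
r=34=100010 popcount=2 -> skip
r=35=100011 popcount=3 -> skip
r=36=100100 popcount=2 -> skip
r=37=100101 popcount=3 -> skip
r=38=100110 popcount=3 -> skip
r=39=100111 popcount=4 -> skip
r=40=101000 popcount=2 -> skip
r=41=101001 popcount=3 -> skip
r=42=101010 popcount=3 -> skip
r=43=101011 popcount=4 -> skip
r=44=101100 popcount=3 -> skip
r=45=101101 popcount=4 -> skip
r=46=101110 popcount=4 -> skip
r=47=101111 popcount=5 -> skip
r=48=110000 popcount=2 -> skip
r=49=110001 popcount=3 -> skip
r=50=110010 popcount=3 -> skip
r=51=110011 popcount=4 -> skip
r=52=110100 popcount=3 -> skip
r=53=110101 popcount=4 -> skip
r=54=110110 popcount=4 -> skip
r=55=110111 popcount=5 -> skip
r=56=111000 popcount=3 -> skip
r=57=111001 popcount=4 -> skip
r=58=111010 popcount=4 -> skip
r=59=111011 popcount=5 -> skip
r=60=111100 popcount=4 -> skip
r=61=111101 popcount=5 -> skip
r=62=111110 popcount=5 -> skip
r=63=111111 popcount=6 -> skip
r=64=1000000 popcount=1 -> KEEP
r=65=1000001 popcount=2 -> skip
r=66=1000010 popcount=2 -> skip
Kept rows: 8 16 32 64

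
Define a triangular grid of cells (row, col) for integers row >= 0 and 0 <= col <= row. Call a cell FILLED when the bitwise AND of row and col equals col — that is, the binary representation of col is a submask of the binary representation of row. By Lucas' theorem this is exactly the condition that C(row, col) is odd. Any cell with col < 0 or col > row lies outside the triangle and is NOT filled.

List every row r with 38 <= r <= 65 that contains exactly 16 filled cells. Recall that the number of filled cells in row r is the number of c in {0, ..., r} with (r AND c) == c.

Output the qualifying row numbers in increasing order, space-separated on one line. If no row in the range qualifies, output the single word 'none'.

Row r has 2^popcount(r) filled cells, so we need popcount(r) = log2(16) = 4.
Scan r = 38..65 and keep those with exactly 4 one-bits:
r=38=100110 popcount=3 -> skip
r=39=100111 popcount=4 -> KEEP
r=40=101000 popcount=2 -> skip
r=41=101001 popcount=3 -> skip
r=42=101010 popcount=3 -> skip
r=43=101011 popcount=4 -> KEEP
r=44=101100 popcount=3 -> skip
r=45=101101 popcount=4 -> KEEP
r=46=101110 popcount=4 -> KEEP
r=47=101111 popcount=5 -> skip
r=48=110000 popcount=2 -> skip
r=49=110001 popcount=3 -> skip
r=50=110010 popcount=3 -> skip
r=51=110011 popcount=4 -> KEEP
r=52=110100 popcount=3 -> skip
r=53=110101 popcount=4 -> KEEP
r=54=110110 popcount=4 -> KEEP
r=55=110111 popcount=5 -> skip
r=56=111000 popcount=3 -> skip
r=57=111001 popcount=4 -> KEEP
r=58=111010 popcount=4 -> KEEP
r=59=111011 popcount=5 -> skip
r=60=111100 popcount=4 -> KEEP
r=61=111101 popcount=5 -> skip
r=62=111110 popcount=5 -> skip
r=63=111111 popcount=6 -> skip
r=64=1000000 popcount=1 -> skip
r=65=1000001 popcount=2 -> skip
Kept rows: 39 43 45 46 51 53 54 57 58 60

Answer: 39 43 45 46 51 53 54 57 58 60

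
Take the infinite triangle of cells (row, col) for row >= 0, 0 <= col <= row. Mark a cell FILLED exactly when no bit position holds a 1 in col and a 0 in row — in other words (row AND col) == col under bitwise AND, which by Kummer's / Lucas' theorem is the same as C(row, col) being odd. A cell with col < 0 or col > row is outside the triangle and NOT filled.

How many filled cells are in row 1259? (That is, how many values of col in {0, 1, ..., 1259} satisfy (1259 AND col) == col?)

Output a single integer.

Answer: 128

Derivation:
1259 in binary = 10011101011
popcount(1259) = number of 1-bits in 10011101011 = 7
A col c satisfies (1259 AND c) == c iff every set bit of c is also set in 1259; each of the 7 set bits of 1259 can independently be on or off in c.
count = 2^7 = 128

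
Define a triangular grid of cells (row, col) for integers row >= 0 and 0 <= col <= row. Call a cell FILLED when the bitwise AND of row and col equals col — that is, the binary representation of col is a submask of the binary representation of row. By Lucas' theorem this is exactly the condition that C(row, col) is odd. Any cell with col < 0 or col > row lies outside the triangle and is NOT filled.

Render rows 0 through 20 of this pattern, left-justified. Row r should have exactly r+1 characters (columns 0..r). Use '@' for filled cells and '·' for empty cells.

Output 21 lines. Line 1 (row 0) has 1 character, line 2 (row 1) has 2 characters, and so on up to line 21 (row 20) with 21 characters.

r0=0: @
r1=1: @@
r2=10: @·@
r3=11: @@@@
r4=100: @···@
r5=101: @@··@@
r6=110: @·@·@·@
r7=111: @@@@@@@@
r8=1000: @·······@
r9=1001: @@······@@
r10=1010: @·@·····@·@
r11=1011: @@@@····@@@@
r12=1100: @···@···@···@
r13=1101: @@··@@··@@··@@
r14=1110: @·@·@·@·@·@·@·@
r15=1111: @@@@@@@@@@@@@@@@
r16=10000: @···············@
r17=10001: @@··············@@
r18=10010: @·@·············@·@
r19=10011: @@@@············@@@@
r20=10100: @···@···········@···@

Answer: @
@@
@·@
@@@@
@···@
@@··@@
@·@·@·@
@@@@@@@@
@·······@
@@······@@
@·@·····@·@
@@@@····@@@@
@···@···@···@
@@··@@··@@··@@
@·@·@·@·@·@·@·@
@@@@@@@@@@@@@@@@
@···············@
@@··············@@
@·@·············@·@
@@@@············@@@@
@···@···········@···@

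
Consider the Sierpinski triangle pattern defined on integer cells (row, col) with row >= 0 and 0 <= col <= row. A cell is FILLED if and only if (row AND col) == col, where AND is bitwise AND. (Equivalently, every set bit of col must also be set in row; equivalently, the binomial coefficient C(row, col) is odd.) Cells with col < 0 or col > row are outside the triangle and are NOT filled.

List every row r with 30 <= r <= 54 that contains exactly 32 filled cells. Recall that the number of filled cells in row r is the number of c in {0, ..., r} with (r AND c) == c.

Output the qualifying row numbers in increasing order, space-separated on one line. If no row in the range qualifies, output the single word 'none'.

Answer: 31 47

Derivation:
Row r has 2^popcount(r) filled cells, so we need popcount(r) = log2(32) = 5.
Scan r = 30..54 and keep those with exactly 5 one-bits:
r=30=11110 popcount=4 -> skip
r=31=11111 popcount=5 -> KEEP
r=32=100000 popcount=1 -> skip
r=33=100001 popcount=2 -> skip
r=34=100010 popcount=2 -> skip
r=35=100011 popcount=3 -> skip
r=36=100100 popcount=2 -> skip
r=37=100101 popcount=3 -> skip
r=38=100110 popcount=3 -> skip
r=39=100111 popcount=4 -> skip
r=40=101000 popcount=2 -> skip
r=41=101001 popcount=3 -> skip
r=42=101010 popcount=3 -> skip
r=43=101011 popcount=4 -> skip
r=44=101100 popcount=3 -> skip
r=45=101101 popcount=4 -> skip
r=46=101110 popcount=4 -> skip
r=47=101111 popcount=5 -> KEEP
r=48=110000 popcount=2 -> skip
r=49=110001 popcount=3 -> skip
r=50=110010 popcount=3 -> skip
r=51=110011 popcount=4 -> skip
r=52=110100 popcount=3 -> skip
r=53=110101 popcount=4 -> skip
r=54=110110 popcount=4 -> skip
Kept rows: 31 47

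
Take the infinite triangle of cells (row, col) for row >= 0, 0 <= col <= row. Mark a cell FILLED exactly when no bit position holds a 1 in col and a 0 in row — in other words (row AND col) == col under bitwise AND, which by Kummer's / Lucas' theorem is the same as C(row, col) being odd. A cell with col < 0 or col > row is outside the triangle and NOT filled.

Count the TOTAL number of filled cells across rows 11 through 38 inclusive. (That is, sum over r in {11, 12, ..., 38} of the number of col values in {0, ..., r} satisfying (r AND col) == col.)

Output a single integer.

r11=1011 pc3: +8 =8
r12=1100 pc2: +4 =12
r13=1101 pc3: +8 =20
r14=1110 pc3: +8 =28
r15=1111 pc4: +16 =44
r16=10000 pc1: +2 =46
r17=10001 pc2: +4 =50
r18=10010 pc2: +4 =54
r19=10011 pc3: +8 =62
r20=10100 pc2: +4 =66
r21=10101 pc3: +8 =74
r22=10110 pc3: +8 =82
r23=10111 pc4: +16 =98
r24=11000 pc2: +4 =102
r25=11001 pc3: +8 =110
r26=11010 pc3: +8 =118
r27=11011 pc4: +16 =134
r28=11100 pc3: +8 =142
r29=11101 pc4: +16 =158
r30=11110 pc4: +16 =174
r31=11111 pc5: +32 =206
r32=100000 pc1: +2 =208
r33=100001 pc2: +4 =212
r34=100010 pc2: +4 =216
r35=100011 pc3: +8 =224
r36=100100 pc2: +4 =228
r37=100101 pc3: +8 =236
r38=100110 pc3: +8 =244

Answer: 244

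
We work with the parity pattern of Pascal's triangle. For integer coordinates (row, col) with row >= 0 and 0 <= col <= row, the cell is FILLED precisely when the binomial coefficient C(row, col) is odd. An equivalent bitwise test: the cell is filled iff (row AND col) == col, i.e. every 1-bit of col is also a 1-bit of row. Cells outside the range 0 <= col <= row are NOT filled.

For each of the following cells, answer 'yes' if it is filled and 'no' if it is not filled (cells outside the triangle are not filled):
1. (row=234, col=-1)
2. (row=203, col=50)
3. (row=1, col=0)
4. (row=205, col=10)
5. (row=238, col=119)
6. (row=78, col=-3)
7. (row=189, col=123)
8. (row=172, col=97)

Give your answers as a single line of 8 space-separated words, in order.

(234,-1): col outside [0, 234] -> not filled
(203,50): row=0b11001011, col=0b110010, row AND col = 0b10 = 2; 2 != 50 -> empty
(1,0): row=0b1, col=0b0, row AND col = 0b0 = 0; 0 == 0 -> filled
(205,10): row=0b11001101, col=0b1010, row AND col = 0b1000 = 8; 8 != 10 -> empty
(238,119): row=0b11101110, col=0b1110111, row AND col = 0b1100110 = 102; 102 != 119 -> empty
(78,-3): col outside [0, 78] -> not filled
(189,123): row=0b10111101, col=0b1111011, row AND col = 0b111001 = 57; 57 != 123 -> empty
(172,97): row=0b10101100, col=0b1100001, row AND col = 0b100000 = 32; 32 != 97 -> empty

Answer: no no yes no no no no no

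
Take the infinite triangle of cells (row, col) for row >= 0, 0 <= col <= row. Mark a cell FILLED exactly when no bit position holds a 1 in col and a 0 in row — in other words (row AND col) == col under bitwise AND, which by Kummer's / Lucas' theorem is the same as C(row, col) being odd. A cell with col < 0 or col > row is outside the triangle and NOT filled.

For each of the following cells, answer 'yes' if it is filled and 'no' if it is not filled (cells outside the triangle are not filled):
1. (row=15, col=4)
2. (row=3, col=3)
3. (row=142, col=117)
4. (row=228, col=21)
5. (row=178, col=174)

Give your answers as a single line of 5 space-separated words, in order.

(15,4): row=0b1111, col=0b100, row AND col = 0b100 = 4; 4 == 4 -> filled
(3,3): row=0b11, col=0b11, row AND col = 0b11 = 3; 3 == 3 -> filled
(142,117): row=0b10001110, col=0b1110101, row AND col = 0b100 = 4; 4 != 117 -> empty
(228,21): row=0b11100100, col=0b10101, row AND col = 0b100 = 4; 4 != 21 -> empty
(178,174): row=0b10110010, col=0b10101110, row AND col = 0b10100010 = 162; 162 != 174 -> empty

Answer: yes yes no no no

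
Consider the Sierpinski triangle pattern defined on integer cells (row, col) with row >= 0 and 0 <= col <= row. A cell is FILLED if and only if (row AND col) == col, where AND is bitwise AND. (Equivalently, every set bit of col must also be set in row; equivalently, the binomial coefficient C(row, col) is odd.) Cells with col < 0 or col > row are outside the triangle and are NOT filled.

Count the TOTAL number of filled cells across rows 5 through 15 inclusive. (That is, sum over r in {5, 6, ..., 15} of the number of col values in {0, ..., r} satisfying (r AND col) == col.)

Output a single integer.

r5=101 pc2: +4 =4
r6=110 pc2: +4 =8
r7=111 pc3: +8 =16
r8=1000 pc1: +2 =18
r9=1001 pc2: +4 =22
r10=1010 pc2: +4 =26
r11=1011 pc3: +8 =34
r12=1100 pc2: +4 =38
r13=1101 pc3: +8 =46
r14=1110 pc3: +8 =54
r15=1111 pc4: +16 =70

Answer: 70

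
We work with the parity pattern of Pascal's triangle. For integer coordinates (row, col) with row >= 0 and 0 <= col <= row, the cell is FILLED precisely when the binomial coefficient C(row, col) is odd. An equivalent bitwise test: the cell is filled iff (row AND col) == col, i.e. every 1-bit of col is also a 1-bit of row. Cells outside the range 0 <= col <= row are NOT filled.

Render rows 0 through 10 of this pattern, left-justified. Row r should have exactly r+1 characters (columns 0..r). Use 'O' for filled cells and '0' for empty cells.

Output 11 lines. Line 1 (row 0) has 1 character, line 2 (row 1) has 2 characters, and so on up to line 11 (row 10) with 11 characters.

Answer: O
OO
O0O
OOOO
O000O
OO00OO
O0O0O0O
OOOOOOOO
O0000000O
OO000000OO
O0O00000O0O

Derivation:
r0=0: O
r1=1: OO
r2=10: O0O
r3=11: OOOO
r4=100: O000O
r5=101: OO00OO
r6=110: O0O0O0O
r7=111: OOOOOOOO
r8=1000: O0000000O
r9=1001: OO000000OO
r10=1010: O0O00000O0O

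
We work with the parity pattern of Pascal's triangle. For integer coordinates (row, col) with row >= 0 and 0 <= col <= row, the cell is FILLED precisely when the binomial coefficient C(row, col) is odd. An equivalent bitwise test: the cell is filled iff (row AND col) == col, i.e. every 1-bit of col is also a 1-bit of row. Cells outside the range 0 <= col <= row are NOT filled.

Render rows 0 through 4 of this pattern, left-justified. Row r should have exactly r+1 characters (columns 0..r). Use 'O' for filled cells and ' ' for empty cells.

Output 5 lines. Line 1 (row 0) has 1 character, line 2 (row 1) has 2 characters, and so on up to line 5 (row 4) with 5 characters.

Answer: O
OO
O O
OOOO
O   O

Derivation:
r0=0: O
r1=1: OO
r2=10: O O
r3=11: OOOO
r4=100: O   O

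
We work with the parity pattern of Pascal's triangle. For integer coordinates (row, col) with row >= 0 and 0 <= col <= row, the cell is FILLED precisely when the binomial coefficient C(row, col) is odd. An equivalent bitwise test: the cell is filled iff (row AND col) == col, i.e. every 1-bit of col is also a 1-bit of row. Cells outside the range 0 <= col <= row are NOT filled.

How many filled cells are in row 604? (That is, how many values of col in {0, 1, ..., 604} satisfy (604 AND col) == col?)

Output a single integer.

Answer: 32

Derivation:
604 in binary = 1001011100
popcount(604) = number of 1-bits in 1001011100 = 5
A col c satisfies (604 AND c) == c iff every set bit of c is also set in 604; each of the 5 set bits of 604 can independently be on or off in c.
count = 2^5 = 32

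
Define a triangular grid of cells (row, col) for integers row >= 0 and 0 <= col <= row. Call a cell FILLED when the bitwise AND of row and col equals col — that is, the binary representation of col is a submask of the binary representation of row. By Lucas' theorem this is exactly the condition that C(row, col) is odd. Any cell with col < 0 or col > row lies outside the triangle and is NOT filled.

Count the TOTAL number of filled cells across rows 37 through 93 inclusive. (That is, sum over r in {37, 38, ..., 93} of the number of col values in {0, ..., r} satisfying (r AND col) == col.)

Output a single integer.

Answer: 854

Derivation:
r37=100101 pc3: +8 =8
r38=100110 pc3: +8 =16
r39=100111 pc4: +16 =32
r40=101000 pc2: +4 =36
r41=101001 pc3: +8 =44
r42=101010 pc3: +8 =52
r43=101011 pc4: +16 =68
r44=101100 pc3: +8 =76
r45=101101 pc4: +16 =92
r46=101110 pc4: +16 =108
r47=101111 pc5: +32 =140
r48=110000 pc2: +4 =144
r49=110001 pc3: +8 =152
r50=110010 pc3: +8 =160
r51=110011 pc4: +16 =176
r52=110100 pc3: +8 =184
r53=110101 pc4: +16 =200
r54=110110 pc4: +16 =216
r55=110111 pc5: +32 =248
r56=111000 pc3: +8 =256
r57=111001 pc4: +16 =272
r58=111010 pc4: +16 =288
r59=111011 pc5: +32 =320
r60=111100 pc4: +16 =336
r61=111101 pc5: +32 =368
r62=111110 pc5: +32 =400
r63=111111 pc6: +64 =464
r64=1000000 pc1: +2 =466
r65=1000001 pc2: +4 =470
r66=1000010 pc2: +4 =474
r67=1000011 pc3: +8 =482
r68=1000100 pc2: +4 =486
r69=1000101 pc3: +8 =494
r70=1000110 pc3: +8 =502
r71=1000111 pc4: +16 =518
r72=1001000 pc2: +4 =522
r73=1001001 pc3: +8 =530
r74=1001010 pc3: +8 =538
r75=1001011 pc4: +16 =554
r76=1001100 pc3: +8 =562
r77=1001101 pc4: +16 =578
r78=1001110 pc4: +16 =594
r79=1001111 pc5: +32 =626
r80=1010000 pc2: +4 =630
r81=1010001 pc3: +8 =638
r82=1010010 pc3: +8 =646
r83=1010011 pc4: +16 =662
r84=1010100 pc3: +8 =670
r85=1010101 pc4: +16 =686
r86=1010110 pc4: +16 =702
r87=1010111 pc5: +32 =734
r88=1011000 pc3: +8 =742
r89=1011001 pc4: +16 =758
r90=1011010 pc4: +16 =774
r91=1011011 pc5: +32 =806
r92=1011100 pc4: +16 =822
r93=1011101 pc5: +32 =854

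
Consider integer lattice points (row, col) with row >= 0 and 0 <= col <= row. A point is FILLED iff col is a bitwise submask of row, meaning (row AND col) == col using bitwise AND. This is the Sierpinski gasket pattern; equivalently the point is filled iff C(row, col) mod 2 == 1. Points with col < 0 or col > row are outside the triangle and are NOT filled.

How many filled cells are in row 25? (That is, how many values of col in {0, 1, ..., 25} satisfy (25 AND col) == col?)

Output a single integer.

Answer: 8

Derivation:
25 in binary = 11001
popcount(25) = number of 1-bits in 11001 = 3
A col c satisfies (25 AND c) == c iff every set bit of c is also set in 25; each of the 3 set bits of 25 can independently be on or off in c.
count = 2^3 = 8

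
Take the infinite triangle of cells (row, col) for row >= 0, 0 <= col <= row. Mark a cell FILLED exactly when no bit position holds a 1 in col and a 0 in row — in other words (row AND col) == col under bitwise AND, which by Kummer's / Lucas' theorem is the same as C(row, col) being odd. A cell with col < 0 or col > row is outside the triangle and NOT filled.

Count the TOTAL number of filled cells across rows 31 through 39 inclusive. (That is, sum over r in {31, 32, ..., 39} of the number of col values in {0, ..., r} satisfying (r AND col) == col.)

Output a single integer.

r31=11111 pc5: +32 =32
r32=100000 pc1: +2 =34
r33=100001 pc2: +4 =38
r34=100010 pc2: +4 =42
r35=100011 pc3: +8 =50
r36=100100 pc2: +4 =54
r37=100101 pc3: +8 =62
r38=100110 pc3: +8 =70
r39=100111 pc4: +16 =86

Answer: 86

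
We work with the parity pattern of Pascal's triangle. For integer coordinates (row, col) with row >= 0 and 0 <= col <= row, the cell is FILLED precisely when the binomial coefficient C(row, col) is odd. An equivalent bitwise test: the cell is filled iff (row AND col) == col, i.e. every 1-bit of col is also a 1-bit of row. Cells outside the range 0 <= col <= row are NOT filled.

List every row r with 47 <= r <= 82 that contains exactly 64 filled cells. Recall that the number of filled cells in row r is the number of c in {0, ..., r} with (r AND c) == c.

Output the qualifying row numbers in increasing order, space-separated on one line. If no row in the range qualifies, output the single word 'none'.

Answer: 63

Derivation:
Row r has 2^popcount(r) filled cells, so we need popcount(r) = log2(64) = 6.
Scan r = 47..82 and keep those with exactly 6 one-bits:
r=47=101111 popcount=5 -> skip
r=48=110000 popcount=2 -> skip
r=49=110001 popcount=3 -> skip
r=50=110010 popcount=3 -> skip
r=51=110011 popcount=4 -> skip
r=52=110100 popcount=3 -> skip
r=53=110101 popcount=4 -> skip
r=54=110110 popcount=4 -> skip
r=55=110111 popcount=5 -> skip
r=56=111000 popcount=3 -> skip
r=57=111001 popcount=4 -> skip
r=58=111010 popcount=4 -> skip
r=59=111011 popcount=5 -> skip
r=60=111100 popcount=4 -> skip
r=61=111101 popcount=5 -> skip
r=62=111110 popcount=5 -> skip
r=63=111111 popcount=6 -> KEEP
r=64=1000000 popcount=1 -> skip
r=65=1000001 popcount=2 -> skip
r=66=1000010 popcount=2 -> skip
r=67=1000011 popcount=3 -> skip
r=68=1000100 popcount=2 -> skip
r=69=1000101 popcount=3 -> skip
r=70=1000110 popcount=3 -> skip
r=71=1000111 popcount=4 -> skip
r=72=1001000 popcount=2 -> skip
r=73=1001001 popcount=3 -> skip
r=74=1001010 popcount=3 -> skip
r=75=1001011 popcount=4 -> skip
r=76=1001100 popcount=3 -> skip
r=77=1001101 popcount=4 -> skip
r=78=1001110 popcount=4 -> skip
r=79=1001111 popcount=5 -> skip
r=80=1010000 popcount=2 -> skip
r=81=1010001 popcount=3 -> skip
r=82=1010010 popcount=3 -> skip
Kept rows: 63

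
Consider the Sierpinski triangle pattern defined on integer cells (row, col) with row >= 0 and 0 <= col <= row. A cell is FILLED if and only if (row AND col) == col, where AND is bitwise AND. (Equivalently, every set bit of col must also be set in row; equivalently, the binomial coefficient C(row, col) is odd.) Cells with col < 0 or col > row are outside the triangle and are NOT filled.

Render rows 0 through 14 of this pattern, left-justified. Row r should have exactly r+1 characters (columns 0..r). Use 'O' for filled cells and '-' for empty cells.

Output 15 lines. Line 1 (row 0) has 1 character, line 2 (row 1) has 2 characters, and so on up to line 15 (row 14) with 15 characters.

r0=0: O
r1=1: OO
r2=10: O-O
r3=11: OOOO
r4=100: O---O
r5=101: OO--OO
r6=110: O-O-O-O
r7=111: OOOOOOOO
r8=1000: O-------O
r9=1001: OO------OO
r10=1010: O-O-----O-O
r11=1011: OOOO----OOOO
r12=1100: O---O---O---O
r13=1101: OO--OO--OO--OO
r14=1110: O-O-O-O-O-O-O-O

Answer: O
OO
O-O
OOOO
O---O
OO--OO
O-O-O-O
OOOOOOOO
O-------O
OO------OO
O-O-----O-O
OOOO----OOOO
O---O---O---O
OO--OO--OO--OO
O-O-O-O-O-O-O-O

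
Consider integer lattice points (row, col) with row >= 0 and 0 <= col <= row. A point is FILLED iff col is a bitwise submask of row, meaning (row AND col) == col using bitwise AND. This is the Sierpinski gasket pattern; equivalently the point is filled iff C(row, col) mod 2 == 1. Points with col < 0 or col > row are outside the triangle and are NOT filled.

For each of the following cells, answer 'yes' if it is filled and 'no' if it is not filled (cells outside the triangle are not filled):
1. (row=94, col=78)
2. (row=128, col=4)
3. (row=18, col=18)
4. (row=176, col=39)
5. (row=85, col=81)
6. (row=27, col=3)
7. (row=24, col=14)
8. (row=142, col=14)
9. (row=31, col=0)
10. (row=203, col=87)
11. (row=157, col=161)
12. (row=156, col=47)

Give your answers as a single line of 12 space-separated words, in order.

Answer: yes no yes no yes yes no yes yes no no no

Derivation:
(94,78): row=0b1011110, col=0b1001110, row AND col = 0b1001110 = 78; 78 == 78 -> filled
(128,4): row=0b10000000, col=0b100, row AND col = 0b0 = 0; 0 != 4 -> empty
(18,18): row=0b10010, col=0b10010, row AND col = 0b10010 = 18; 18 == 18 -> filled
(176,39): row=0b10110000, col=0b100111, row AND col = 0b100000 = 32; 32 != 39 -> empty
(85,81): row=0b1010101, col=0b1010001, row AND col = 0b1010001 = 81; 81 == 81 -> filled
(27,3): row=0b11011, col=0b11, row AND col = 0b11 = 3; 3 == 3 -> filled
(24,14): row=0b11000, col=0b1110, row AND col = 0b1000 = 8; 8 != 14 -> empty
(142,14): row=0b10001110, col=0b1110, row AND col = 0b1110 = 14; 14 == 14 -> filled
(31,0): row=0b11111, col=0b0, row AND col = 0b0 = 0; 0 == 0 -> filled
(203,87): row=0b11001011, col=0b1010111, row AND col = 0b1000011 = 67; 67 != 87 -> empty
(157,161): col outside [0, 157] -> not filled
(156,47): row=0b10011100, col=0b101111, row AND col = 0b1100 = 12; 12 != 47 -> empty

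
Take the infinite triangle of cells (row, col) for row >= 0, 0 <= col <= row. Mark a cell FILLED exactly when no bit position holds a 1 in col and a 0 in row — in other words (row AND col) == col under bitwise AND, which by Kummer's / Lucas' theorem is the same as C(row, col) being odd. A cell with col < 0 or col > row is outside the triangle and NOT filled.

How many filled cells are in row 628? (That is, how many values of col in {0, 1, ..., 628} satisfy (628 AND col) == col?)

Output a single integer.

628 in binary = 1001110100
popcount(628) = number of 1-bits in 1001110100 = 5
A col c satisfies (628 AND c) == c iff every set bit of c is also set in 628; each of the 5 set bits of 628 can independently be on or off in c.
count = 2^5 = 32

Answer: 32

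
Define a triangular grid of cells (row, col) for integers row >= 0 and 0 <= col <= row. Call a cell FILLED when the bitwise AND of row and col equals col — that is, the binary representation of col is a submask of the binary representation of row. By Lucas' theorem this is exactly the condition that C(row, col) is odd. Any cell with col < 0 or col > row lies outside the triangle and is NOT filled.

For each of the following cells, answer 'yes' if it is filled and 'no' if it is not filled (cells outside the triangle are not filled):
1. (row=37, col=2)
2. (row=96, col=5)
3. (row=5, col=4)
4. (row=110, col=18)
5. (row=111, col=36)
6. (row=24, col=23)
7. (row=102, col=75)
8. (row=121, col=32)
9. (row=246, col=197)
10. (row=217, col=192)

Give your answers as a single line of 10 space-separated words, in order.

Answer: no no yes no yes no no yes no yes

Derivation:
(37,2): row=0b100101, col=0b10, row AND col = 0b0 = 0; 0 != 2 -> empty
(96,5): row=0b1100000, col=0b101, row AND col = 0b0 = 0; 0 != 5 -> empty
(5,4): row=0b101, col=0b100, row AND col = 0b100 = 4; 4 == 4 -> filled
(110,18): row=0b1101110, col=0b10010, row AND col = 0b10 = 2; 2 != 18 -> empty
(111,36): row=0b1101111, col=0b100100, row AND col = 0b100100 = 36; 36 == 36 -> filled
(24,23): row=0b11000, col=0b10111, row AND col = 0b10000 = 16; 16 != 23 -> empty
(102,75): row=0b1100110, col=0b1001011, row AND col = 0b1000010 = 66; 66 != 75 -> empty
(121,32): row=0b1111001, col=0b100000, row AND col = 0b100000 = 32; 32 == 32 -> filled
(246,197): row=0b11110110, col=0b11000101, row AND col = 0b11000100 = 196; 196 != 197 -> empty
(217,192): row=0b11011001, col=0b11000000, row AND col = 0b11000000 = 192; 192 == 192 -> filled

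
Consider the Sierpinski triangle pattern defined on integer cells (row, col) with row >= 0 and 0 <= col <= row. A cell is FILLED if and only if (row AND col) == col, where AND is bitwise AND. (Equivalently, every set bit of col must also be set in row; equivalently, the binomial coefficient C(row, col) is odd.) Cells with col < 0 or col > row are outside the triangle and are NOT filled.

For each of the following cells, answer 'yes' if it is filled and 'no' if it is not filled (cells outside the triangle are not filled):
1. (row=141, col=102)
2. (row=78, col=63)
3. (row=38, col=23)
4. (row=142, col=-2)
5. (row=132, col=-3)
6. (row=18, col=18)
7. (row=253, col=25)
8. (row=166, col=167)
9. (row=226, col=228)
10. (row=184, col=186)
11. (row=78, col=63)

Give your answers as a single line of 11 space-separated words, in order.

Answer: no no no no no yes yes no no no no

Derivation:
(141,102): row=0b10001101, col=0b1100110, row AND col = 0b100 = 4; 4 != 102 -> empty
(78,63): row=0b1001110, col=0b111111, row AND col = 0b1110 = 14; 14 != 63 -> empty
(38,23): row=0b100110, col=0b10111, row AND col = 0b110 = 6; 6 != 23 -> empty
(142,-2): col outside [0, 142] -> not filled
(132,-3): col outside [0, 132] -> not filled
(18,18): row=0b10010, col=0b10010, row AND col = 0b10010 = 18; 18 == 18 -> filled
(253,25): row=0b11111101, col=0b11001, row AND col = 0b11001 = 25; 25 == 25 -> filled
(166,167): col outside [0, 166] -> not filled
(226,228): col outside [0, 226] -> not filled
(184,186): col outside [0, 184] -> not filled
(78,63): row=0b1001110, col=0b111111, row AND col = 0b1110 = 14; 14 != 63 -> empty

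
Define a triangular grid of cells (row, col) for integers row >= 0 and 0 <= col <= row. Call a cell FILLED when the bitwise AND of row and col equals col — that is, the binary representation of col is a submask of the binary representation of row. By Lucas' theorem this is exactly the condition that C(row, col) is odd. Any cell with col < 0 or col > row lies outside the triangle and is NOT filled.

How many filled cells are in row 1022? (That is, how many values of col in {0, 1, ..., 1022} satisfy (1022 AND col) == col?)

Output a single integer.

Answer: 512

Derivation:
1022 in binary = 1111111110
popcount(1022) = number of 1-bits in 1111111110 = 9
A col c satisfies (1022 AND c) == c iff every set bit of c is also set in 1022; each of the 9 set bits of 1022 can independently be on or off in c.
count = 2^9 = 512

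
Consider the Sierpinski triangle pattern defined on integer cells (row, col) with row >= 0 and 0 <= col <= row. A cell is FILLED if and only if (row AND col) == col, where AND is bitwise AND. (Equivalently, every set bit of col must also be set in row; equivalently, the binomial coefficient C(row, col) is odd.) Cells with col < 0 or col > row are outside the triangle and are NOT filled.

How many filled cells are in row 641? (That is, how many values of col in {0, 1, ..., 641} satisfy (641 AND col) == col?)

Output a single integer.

Answer: 8

Derivation:
641 in binary = 1010000001
popcount(641) = number of 1-bits in 1010000001 = 3
A col c satisfies (641 AND c) == c iff every set bit of c is also set in 641; each of the 3 set bits of 641 can independently be on or off in c.
count = 2^3 = 8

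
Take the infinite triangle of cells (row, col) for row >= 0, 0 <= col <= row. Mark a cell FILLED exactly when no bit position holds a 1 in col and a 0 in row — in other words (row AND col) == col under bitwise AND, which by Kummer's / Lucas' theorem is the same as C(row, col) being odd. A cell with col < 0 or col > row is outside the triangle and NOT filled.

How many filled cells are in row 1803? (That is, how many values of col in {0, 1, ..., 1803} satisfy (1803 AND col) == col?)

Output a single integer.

Answer: 64

Derivation:
1803 in binary = 11100001011
popcount(1803) = number of 1-bits in 11100001011 = 6
A col c satisfies (1803 AND c) == c iff every set bit of c is also set in 1803; each of the 6 set bits of 1803 can independently be on or off in c.
count = 2^6 = 64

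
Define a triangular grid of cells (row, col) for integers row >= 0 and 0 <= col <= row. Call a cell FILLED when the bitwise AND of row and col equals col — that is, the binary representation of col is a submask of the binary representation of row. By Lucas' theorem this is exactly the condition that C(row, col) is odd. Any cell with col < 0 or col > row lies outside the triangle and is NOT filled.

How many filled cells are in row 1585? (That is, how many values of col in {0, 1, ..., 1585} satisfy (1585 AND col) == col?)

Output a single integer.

1585 in binary = 11000110001
popcount(1585) = number of 1-bits in 11000110001 = 5
A col c satisfies (1585 AND c) == c iff every set bit of c is also set in 1585; each of the 5 set bits of 1585 can independently be on or off in c.
count = 2^5 = 32

Answer: 32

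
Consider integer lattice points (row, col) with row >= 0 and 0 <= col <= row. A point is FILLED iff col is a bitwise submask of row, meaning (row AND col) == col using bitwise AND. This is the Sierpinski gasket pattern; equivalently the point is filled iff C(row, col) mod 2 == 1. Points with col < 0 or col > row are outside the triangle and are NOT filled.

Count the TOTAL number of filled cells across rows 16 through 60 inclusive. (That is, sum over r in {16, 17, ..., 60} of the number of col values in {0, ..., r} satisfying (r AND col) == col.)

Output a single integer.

r16=10000 pc1: +2 =2
r17=10001 pc2: +4 =6
r18=10010 pc2: +4 =10
r19=10011 pc3: +8 =18
r20=10100 pc2: +4 =22
r21=10101 pc3: +8 =30
r22=10110 pc3: +8 =38
r23=10111 pc4: +16 =54
r24=11000 pc2: +4 =58
r25=11001 pc3: +8 =66
r26=11010 pc3: +8 =74
r27=11011 pc4: +16 =90
r28=11100 pc3: +8 =98
r29=11101 pc4: +16 =114
r30=11110 pc4: +16 =130
r31=11111 pc5: +32 =162
r32=100000 pc1: +2 =164
r33=100001 pc2: +4 =168
r34=100010 pc2: +4 =172
r35=100011 pc3: +8 =180
r36=100100 pc2: +4 =184
r37=100101 pc3: +8 =192
r38=100110 pc3: +8 =200
r39=100111 pc4: +16 =216
r40=101000 pc2: +4 =220
r41=101001 pc3: +8 =228
r42=101010 pc3: +8 =236
r43=101011 pc4: +16 =252
r44=101100 pc3: +8 =260
r45=101101 pc4: +16 =276
r46=101110 pc4: +16 =292
r47=101111 pc5: +32 =324
r48=110000 pc2: +4 =328
r49=110001 pc3: +8 =336
r50=110010 pc3: +8 =344
r51=110011 pc4: +16 =360
r52=110100 pc3: +8 =368
r53=110101 pc4: +16 =384
r54=110110 pc4: +16 =400
r55=110111 pc5: +32 =432
r56=111000 pc3: +8 =440
r57=111001 pc4: +16 =456
r58=111010 pc4: +16 =472
r59=111011 pc5: +32 =504
r60=111100 pc4: +16 =520

Answer: 520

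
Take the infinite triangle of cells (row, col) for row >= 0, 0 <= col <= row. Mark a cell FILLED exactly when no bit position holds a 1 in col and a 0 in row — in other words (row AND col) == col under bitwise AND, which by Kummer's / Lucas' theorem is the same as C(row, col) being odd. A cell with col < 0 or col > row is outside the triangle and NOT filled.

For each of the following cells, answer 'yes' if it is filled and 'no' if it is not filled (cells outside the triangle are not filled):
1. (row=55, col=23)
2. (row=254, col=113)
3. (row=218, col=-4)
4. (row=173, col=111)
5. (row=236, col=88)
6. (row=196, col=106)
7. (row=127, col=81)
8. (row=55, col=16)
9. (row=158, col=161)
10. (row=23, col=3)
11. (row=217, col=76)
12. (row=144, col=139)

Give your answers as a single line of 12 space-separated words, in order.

Answer: yes no no no no no yes yes no yes no no

Derivation:
(55,23): row=0b110111, col=0b10111, row AND col = 0b10111 = 23; 23 == 23 -> filled
(254,113): row=0b11111110, col=0b1110001, row AND col = 0b1110000 = 112; 112 != 113 -> empty
(218,-4): col outside [0, 218] -> not filled
(173,111): row=0b10101101, col=0b1101111, row AND col = 0b101101 = 45; 45 != 111 -> empty
(236,88): row=0b11101100, col=0b1011000, row AND col = 0b1001000 = 72; 72 != 88 -> empty
(196,106): row=0b11000100, col=0b1101010, row AND col = 0b1000000 = 64; 64 != 106 -> empty
(127,81): row=0b1111111, col=0b1010001, row AND col = 0b1010001 = 81; 81 == 81 -> filled
(55,16): row=0b110111, col=0b10000, row AND col = 0b10000 = 16; 16 == 16 -> filled
(158,161): col outside [0, 158] -> not filled
(23,3): row=0b10111, col=0b11, row AND col = 0b11 = 3; 3 == 3 -> filled
(217,76): row=0b11011001, col=0b1001100, row AND col = 0b1001000 = 72; 72 != 76 -> empty
(144,139): row=0b10010000, col=0b10001011, row AND col = 0b10000000 = 128; 128 != 139 -> empty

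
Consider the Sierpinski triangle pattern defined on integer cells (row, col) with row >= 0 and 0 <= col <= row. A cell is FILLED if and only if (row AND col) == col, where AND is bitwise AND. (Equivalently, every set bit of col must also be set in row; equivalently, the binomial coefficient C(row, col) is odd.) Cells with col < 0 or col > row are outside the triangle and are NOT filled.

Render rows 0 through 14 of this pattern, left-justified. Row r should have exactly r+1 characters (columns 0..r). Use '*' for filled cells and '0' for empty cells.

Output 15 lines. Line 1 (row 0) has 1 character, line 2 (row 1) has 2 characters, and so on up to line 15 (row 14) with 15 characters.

Answer: *
**
*0*
****
*000*
**00**
*0*0*0*
********
*0000000*
**000000**
*0*00000*0*
****0000****
*000*000*000*
**00**00**00**
*0*0*0*0*0*0*0*

Derivation:
r0=0: *
r1=1: **
r2=10: *0*
r3=11: ****
r4=100: *000*
r5=101: **00**
r6=110: *0*0*0*
r7=111: ********
r8=1000: *0000000*
r9=1001: **000000**
r10=1010: *0*00000*0*
r11=1011: ****0000****
r12=1100: *000*000*000*
r13=1101: **00**00**00**
r14=1110: *0*0*0*0*0*0*0*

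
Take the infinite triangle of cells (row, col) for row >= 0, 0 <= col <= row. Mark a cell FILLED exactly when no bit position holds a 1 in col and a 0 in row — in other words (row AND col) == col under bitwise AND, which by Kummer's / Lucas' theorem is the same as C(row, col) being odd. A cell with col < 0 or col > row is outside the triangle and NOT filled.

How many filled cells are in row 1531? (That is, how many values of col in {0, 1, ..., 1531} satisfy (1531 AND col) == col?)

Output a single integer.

Answer: 512

Derivation:
1531 in binary = 10111111011
popcount(1531) = number of 1-bits in 10111111011 = 9
A col c satisfies (1531 AND c) == c iff every set bit of c is also set in 1531; each of the 9 set bits of 1531 can independently be on or off in c.
count = 2^9 = 512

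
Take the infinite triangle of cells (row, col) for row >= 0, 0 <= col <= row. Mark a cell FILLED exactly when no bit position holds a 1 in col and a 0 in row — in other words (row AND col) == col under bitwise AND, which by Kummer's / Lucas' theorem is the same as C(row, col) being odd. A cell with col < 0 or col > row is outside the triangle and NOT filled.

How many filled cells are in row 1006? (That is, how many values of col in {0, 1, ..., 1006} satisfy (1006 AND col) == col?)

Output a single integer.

Answer: 256

Derivation:
1006 in binary = 1111101110
popcount(1006) = number of 1-bits in 1111101110 = 8
A col c satisfies (1006 AND c) == c iff every set bit of c is also set in 1006; each of the 8 set bits of 1006 can independently be on or off in c.
count = 2^8 = 256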